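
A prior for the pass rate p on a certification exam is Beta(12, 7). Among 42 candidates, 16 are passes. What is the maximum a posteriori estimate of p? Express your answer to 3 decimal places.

Prior: Beta(12, 7).
Data: 16 successes in 42 trials. The binomial likelihood contributes p^16(1−p)^26, so the posterior is Beta(12+16, 7+26) = Beta(28, 33).
For Beta(a, b) with a, b > 1 the mode is (a−1)/(a+b−2) = 27/59 ≈ 0.458.

p̂_MAP = 0.458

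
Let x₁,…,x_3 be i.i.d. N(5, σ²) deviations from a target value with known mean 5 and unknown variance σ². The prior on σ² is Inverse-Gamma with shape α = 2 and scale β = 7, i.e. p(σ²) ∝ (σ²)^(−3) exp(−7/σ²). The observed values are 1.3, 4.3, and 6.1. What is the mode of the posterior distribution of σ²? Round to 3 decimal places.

σ̂²_MAP = 3.266

Sum of squared deviations about the known mean: SS = (1.3−5)² + (4.3−5)² + (6.1−5)² = 15.39.
The Normal likelihood contributes (σ²)^(−n/2) exp(−SS/(2σ²)), so the posterior is Inverse-Gamma(α + n/2, β + SS/2) = Inverse-Gamma(3.5, 14.695).
The mode of Inverse-Gamma(a, b) is b/(a+1) = 14.695/4.5 ≈ 3.266.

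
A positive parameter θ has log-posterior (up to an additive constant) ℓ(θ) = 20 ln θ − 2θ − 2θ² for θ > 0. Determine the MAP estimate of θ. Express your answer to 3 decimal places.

ℓ'(θ) = 20/θ − 2 − 4θ. Setting this to zero and multiplying by θ: 4θ² + 2θ − 20 = 0.
θ = (−2 + √(2² + 4·4·20)) / (2·4) = (−2 + √324) / 8 = (−2 + 18)/8 = 2.
ℓ''(θ) = −20/θ² − 4 < 0, confirming a maximum.

θ̂_MAP = 2.000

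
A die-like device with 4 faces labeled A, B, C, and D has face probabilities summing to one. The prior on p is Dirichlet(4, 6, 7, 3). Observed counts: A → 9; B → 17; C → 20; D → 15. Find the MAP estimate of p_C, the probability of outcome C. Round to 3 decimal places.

The posterior is Dirichlet(αᵢ + nᵢ) = Dirichlet(13, 23, 27, 18).
For a Dirichlet(a₁,…,a_K) with all aᵢ > 1, the mode has j-th component (aⱼ − 1)/(Σaᵢ − K).
Here Σaᵢ = 81 and K = 4, so p_C = (27 − 1)/(81 − 4) = 26/77 ≈ 0.338.

MAP estimate of p_C = 0.338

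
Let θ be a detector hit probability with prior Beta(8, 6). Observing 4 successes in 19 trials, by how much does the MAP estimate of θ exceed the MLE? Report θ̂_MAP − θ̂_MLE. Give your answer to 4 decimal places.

MAP − MLE = 0.1443

Posterior is Beta(12, 21); MAP = (12−1)/(33−2) = 11/31 ≈ 0.35484.
MLE ignores the prior: θ̂_MLE = k/n = 4/19 ≈ 0.21053.
Difference = 11/31 − 4/19 = 85/589 ≈ 0.1443.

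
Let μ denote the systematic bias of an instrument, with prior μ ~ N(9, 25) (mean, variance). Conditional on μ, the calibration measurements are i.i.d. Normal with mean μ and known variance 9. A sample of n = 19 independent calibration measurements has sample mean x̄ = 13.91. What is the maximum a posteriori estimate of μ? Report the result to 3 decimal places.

μ̂_MAP = 13.819

n = 19, x̄ = 13.91.
For a Normal prior and Normal likelihood with known variance, the posterior is Normal; its mode equals its mean, the precision-weighted average.
Prior precision 1/σ₀² = 1/25 = 0.04; data precision n/σ² = 19/9.
μ̂ = (0.04·9 + (19/9)·13.91) / (0.04 + 19/9) = (26753/900)/(484/225) = 26753/1936 ≈ 13.819.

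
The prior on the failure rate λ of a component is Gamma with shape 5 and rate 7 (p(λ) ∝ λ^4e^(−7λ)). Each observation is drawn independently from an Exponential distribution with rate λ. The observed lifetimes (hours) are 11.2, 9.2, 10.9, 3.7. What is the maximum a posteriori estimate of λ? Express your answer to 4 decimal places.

The Exponential(rate=λ) likelihood is ∝ λ^n e^(−λΣtᵢ). Here n = 4 and Σtᵢ = 11.2 + 9.2 + 10.9 + 3.7 = 35.
Posterior ∝ λ^4e^(−7λ) · λ^4e^(−35λ) = λ^8e^(−42λ), i.e. Gamma(9, 42).
Mode = (a−1)/b = 8/42 ≈ 0.1905.

λ̂_MAP = 0.1905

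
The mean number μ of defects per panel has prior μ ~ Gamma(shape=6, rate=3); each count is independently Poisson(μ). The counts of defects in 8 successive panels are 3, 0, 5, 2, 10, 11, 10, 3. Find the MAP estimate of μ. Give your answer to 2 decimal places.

Σxᵢ = 3+0+5+2+10+11+10+3 = 44, with n = 8.
Posterior ∝ μ^5e^(−3μ) · μ^44e^(−8μ) = μ^49e^(−11μ), i.e. Gamma(shape=50, rate=11).
The mode of a Gamma(a, b) with a ≥ 1 (shape–rate) is (a−1)/b = 49/11 ≈ 4.45.

μ̂_MAP = 4.45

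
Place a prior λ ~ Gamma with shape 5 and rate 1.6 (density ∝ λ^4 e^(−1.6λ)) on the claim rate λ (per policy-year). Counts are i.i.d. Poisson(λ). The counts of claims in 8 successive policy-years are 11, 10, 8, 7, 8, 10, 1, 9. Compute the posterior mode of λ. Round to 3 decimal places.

Σxᵢ = 11+10+8+7+8+10+1+9 = 64, with n = 8.
Posterior ∝ λ^4e^(−1.6λ) · λ^64e^(−8λ) = λ^68e^(−9.6λ), i.e. Gamma(shape=69, rate=9.6).
The mode of a Gamma(a, b) with a ≥ 1 (shape–rate) is (a−1)/b = 68/9.6 ≈ 7.083.

λ̂_MAP = 7.083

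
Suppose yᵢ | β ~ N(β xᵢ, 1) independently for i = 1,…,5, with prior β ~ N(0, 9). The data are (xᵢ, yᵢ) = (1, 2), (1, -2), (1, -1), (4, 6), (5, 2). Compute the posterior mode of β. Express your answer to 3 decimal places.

log p(β | y) = −Σ(yᵢ − βxᵢ)²/(2·1) − β²/(2·9) + const.
Setting the derivative to zero: Σxᵢ(yᵢ − βxᵢ)/1 − β/9 = 0, so β = Σxᵢyᵢ / (Σxᵢ² + σ²/τ²).
Σxᵢyᵢ = 1·2 + 1·(-2) + 1·(-1) + 4·6 + 5·2 = 33; Σxᵢ² = 44; σ²/τ² = 1/9.
β̂_MAP = 33 / (44 + 1/9) = 33/(397/9) = 297/397 ≈ 0.748.

β̂_MAP = 0.748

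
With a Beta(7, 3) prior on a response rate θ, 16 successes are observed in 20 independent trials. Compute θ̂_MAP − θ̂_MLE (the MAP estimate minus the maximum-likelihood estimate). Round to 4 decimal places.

Posterior is Beta(23, 7); MAP = (23−1)/(30−2) = 22/28 ≈ 0.78571.
MLE ignores the prior: θ̂_MLE = k/n = 16/20 ≈ 0.80000.
Difference = 22/28 − 16/20 = -1/70 ≈ -0.0143.

MAP − MLE = -0.0143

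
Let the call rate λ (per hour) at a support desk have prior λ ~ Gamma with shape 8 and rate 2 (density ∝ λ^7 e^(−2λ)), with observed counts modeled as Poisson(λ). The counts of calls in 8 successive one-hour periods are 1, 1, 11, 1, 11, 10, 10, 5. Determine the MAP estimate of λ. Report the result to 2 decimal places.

Σxᵢ = 1+1+11+1+11+10+10+5 = 50, with n = 8.
Posterior ∝ λ^7e^(−2λ) · λ^50e^(−8λ) = λ^57e^(−10λ), i.e. Gamma(shape=58, rate=10).
The mode of a Gamma(a, b) with a ≥ 1 (shape–rate) is (a−1)/b = 57/10 ≈ 5.70.

λ̂_MAP = 5.70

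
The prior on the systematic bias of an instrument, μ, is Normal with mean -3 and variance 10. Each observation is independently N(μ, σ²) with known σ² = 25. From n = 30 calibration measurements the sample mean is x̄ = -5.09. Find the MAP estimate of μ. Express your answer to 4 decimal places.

n = 30, x̄ = -5.09.
For a Normal prior and Normal likelihood with known variance, the posterior is Normal; its mode equals its mean, the precision-weighted average.
Prior precision 1/σ₀² = 1/10 = 0.1; data precision n/σ² = 30/25 = 1.2.
μ̂ = (0.1·(-3) + 1.2·(-5.09)) / (0.1 + 1.2) = (-6.408)/1.3 = -1602/325 ≈ -4.9292.

μ̂_MAP = -4.9292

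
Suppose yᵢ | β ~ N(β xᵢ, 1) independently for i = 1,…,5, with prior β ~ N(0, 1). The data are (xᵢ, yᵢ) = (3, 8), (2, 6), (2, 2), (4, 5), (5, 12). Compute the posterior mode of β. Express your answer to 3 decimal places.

log p(β | y) = −Σ(yᵢ − βxᵢ)²/(2·1) − β²/(2·1) + const.
Setting the derivative to zero: Σxᵢ(yᵢ − βxᵢ)/1 − β/1 = 0, so β = Σxᵢyᵢ / (Σxᵢ² + σ²/τ²).
Σxᵢyᵢ = 3·8 + 2·6 + 2·2 + 4·5 + 5·12 = 120; Σxᵢ² = 58; σ²/τ² = 1.
β̂_MAP = 120 / (58 + 1) = 120/59 ≈ 2.034.

β̂_MAP = 2.034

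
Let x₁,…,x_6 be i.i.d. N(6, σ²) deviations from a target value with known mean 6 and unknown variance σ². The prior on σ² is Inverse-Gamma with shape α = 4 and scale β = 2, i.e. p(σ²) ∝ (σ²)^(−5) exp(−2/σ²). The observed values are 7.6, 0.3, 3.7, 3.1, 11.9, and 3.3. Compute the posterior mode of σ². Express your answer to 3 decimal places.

Sum of squared deviations about the known mean: SS = (7.6−6)² + (0.3−6)² + (3.7−6)² + (3.1−6)² + (11.9−6)² + (3.3−6)² = 90.85.
The Normal likelihood contributes (σ²)^(−n/2) exp(−SS/(2σ²)), so the posterior is Inverse-Gamma(α + n/2, β + SS/2) = Inverse-Gamma(7, 47.425).
The mode of Inverse-Gamma(a, b) is b/(a+1) = 47.425/8 ≈ 5.928.

σ̂²_MAP = 5.928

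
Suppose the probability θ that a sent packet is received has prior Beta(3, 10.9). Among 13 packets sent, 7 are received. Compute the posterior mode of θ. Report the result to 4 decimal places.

Prior: Beta(3, 10.9).
Data: 7 successes in 13 trials. The binomial likelihood contributes θ^7(1−θ)^6, so the posterior is Beta(3+7, 10.9+6) = Beta(10, 16.9).
For Beta(a, b) with a, b > 1 the mode is (a−1)/(a+b−2) = 9/24.9 ≈ 0.3614.

θ̂_MAP = 0.3614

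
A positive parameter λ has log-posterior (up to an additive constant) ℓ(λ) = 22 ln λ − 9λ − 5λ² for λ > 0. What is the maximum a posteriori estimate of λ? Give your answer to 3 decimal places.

λ̂_MAP = 1.100

ℓ'(λ) = 22/λ − 9 − 10λ. Setting this to zero and multiplying by λ: 10λ² + 9λ − 22 = 0.
λ = (−9 + √(9² + 4·10·22)) / (2·10) = (−9 + √961) / 20 = (−9 + 31)/20 = 11/10.
ℓ''(λ) = −22/λ² − 10 < 0, confirming a maximum.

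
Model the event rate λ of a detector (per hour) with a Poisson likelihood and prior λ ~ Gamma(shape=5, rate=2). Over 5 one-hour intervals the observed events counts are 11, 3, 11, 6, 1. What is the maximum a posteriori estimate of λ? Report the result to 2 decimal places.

λ̂_MAP = 5.14

Σxᵢ = 11+3+11+6+1 = 32, with n = 5.
Posterior ∝ λ^4e^(−2λ) · λ^32e^(−5λ) = λ^36e^(−7λ), i.e. Gamma(shape=37, rate=7).
The mode of a Gamma(a, b) with a ≥ 1 (shape–rate) is (a−1)/b = 36/7 ≈ 5.14.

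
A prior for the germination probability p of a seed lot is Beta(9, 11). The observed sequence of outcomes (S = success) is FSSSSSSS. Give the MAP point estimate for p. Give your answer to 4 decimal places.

Prior: Beta(9, 11).
Data: 7 successes in 8 trials (from the sequence). The binomial likelihood contributes p^7(1−p)^1, so the posterior is Beta(9+7, 11+1) = Beta(16, 12).
For Beta(a, b) with a, b > 1 the mode is (a−1)/(a+b−2) = 15/26 ≈ 0.5769.

p̂_MAP = 0.5769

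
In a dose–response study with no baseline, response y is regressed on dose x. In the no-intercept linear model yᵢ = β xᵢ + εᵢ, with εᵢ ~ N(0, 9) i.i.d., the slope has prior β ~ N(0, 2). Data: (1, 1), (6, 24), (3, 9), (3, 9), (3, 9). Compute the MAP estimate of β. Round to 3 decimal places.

β̂_MAP = 3.299

log p(β | y) = −Σ(yᵢ − βxᵢ)²/(2·9) − β²/(2·2) + const.
Setting the derivative to zero: Σxᵢ(yᵢ − βxᵢ)/9 − β/2 = 0, so β = Σxᵢyᵢ / (Σxᵢ² + σ²/τ²).
Σxᵢyᵢ = 1·1 + 6·24 + 3·9 + 3·9 + 3·9 = 226; Σxᵢ² = 64; σ²/τ² = 4.5.
β̂_MAP = 226 / (64 + 4.5) = 226/68.5 ≈ 3.299.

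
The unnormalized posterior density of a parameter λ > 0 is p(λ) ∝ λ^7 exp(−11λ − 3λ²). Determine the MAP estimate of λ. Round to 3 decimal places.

λ̂_MAP = 0.500

ℓ'(λ) = 7/λ − 11 − 6λ. Setting this to zero and multiplying by λ: 6λ² + 11λ − 7 = 0.
λ = (−11 + √(11² + 4·6·7)) / (2·6) = (−11 + √289) / 12 = (−11 + 17)/12 = 1/2.
ℓ''(λ) = −7/λ² − 6 < 0, confirming a maximum.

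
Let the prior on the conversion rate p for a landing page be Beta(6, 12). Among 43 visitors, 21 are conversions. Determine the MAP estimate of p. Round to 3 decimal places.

Prior: Beta(6, 12).
Data: 21 successes in 43 trials. The binomial likelihood contributes p^21(1−p)^22, so the posterior is Beta(6+21, 12+22) = Beta(27, 34).
For Beta(a, b) with a, b > 1 the mode is (a−1)/(a+b−2) = 26/59 ≈ 0.441.

p̂_MAP = 0.441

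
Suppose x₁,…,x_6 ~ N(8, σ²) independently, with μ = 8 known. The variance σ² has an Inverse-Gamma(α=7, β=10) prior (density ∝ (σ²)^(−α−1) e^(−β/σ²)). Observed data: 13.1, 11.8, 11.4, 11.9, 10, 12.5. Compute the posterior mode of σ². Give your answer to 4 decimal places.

σ̂²_MAP = 5.0668

Sum of squared deviations about the known mean: SS = (13.1−8)² + (11.8−8)² + (11.4−8)² + (11.9−8)² + (10−8)² + (12.5−8)² = 91.47.
The Normal likelihood contributes (σ²)^(−n/2) exp(−SS/(2σ²)), so the posterior is Inverse-Gamma(α + n/2, β + SS/2) = Inverse-Gamma(10, 55.735).
The mode of Inverse-Gamma(a, b) is b/(a+1) = 55.735/11 ≈ 5.0668.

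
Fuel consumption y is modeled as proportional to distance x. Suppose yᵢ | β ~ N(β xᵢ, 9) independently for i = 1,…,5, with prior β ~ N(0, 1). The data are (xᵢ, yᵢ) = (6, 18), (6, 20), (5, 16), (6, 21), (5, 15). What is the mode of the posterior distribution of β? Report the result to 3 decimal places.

β̂_MAP = 3.048

log p(β | y) = −Σ(yᵢ − βxᵢ)²/(2·9) − β²/(2·1) + const.
Setting the derivative to zero: Σxᵢ(yᵢ − βxᵢ)/9 − β/1 = 0, so β = Σxᵢyᵢ / (Σxᵢ² + σ²/τ²).
Σxᵢyᵢ = 6·18 + 6·20 + 5·16 + 6·21 + 5·15 = 509; Σxᵢ² = 158; σ²/τ² = 9.
β̂_MAP = 509 / (158 + 9) = 509/167 ≈ 3.048.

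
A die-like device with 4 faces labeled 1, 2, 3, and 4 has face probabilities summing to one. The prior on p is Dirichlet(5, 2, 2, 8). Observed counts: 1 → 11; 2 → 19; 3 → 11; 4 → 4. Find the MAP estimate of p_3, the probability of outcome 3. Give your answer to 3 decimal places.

MAP estimate: 0.207

The posterior is Dirichlet(αᵢ + nᵢ) = Dirichlet(16, 21, 13, 12).
For a Dirichlet(a₁,…,a_K) with all aᵢ > 1, the mode has j-th component (aⱼ − 1)/(Σaᵢ − K).
Here Σaᵢ = 62 and K = 4, so p_3 = (13 − 1)/(62 − 4) = 12/58 ≈ 0.207.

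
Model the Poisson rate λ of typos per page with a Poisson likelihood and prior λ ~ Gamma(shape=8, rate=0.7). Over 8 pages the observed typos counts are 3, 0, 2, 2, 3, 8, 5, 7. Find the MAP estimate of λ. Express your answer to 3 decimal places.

λ̂_MAP = 4.253

Σxᵢ = 3+0+2+2+3+8+5+7 = 30, with n = 8.
Posterior ∝ λ^7e^(−0.7λ) · λ^30e^(−8λ) = λ^37e^(−8.7λ), i.e. Gamma(shape=38, rate=8.7).
The mode of a Gamma(a, b) with a ≥ 1 (shape–rate) is (a−1)/b = 37/8.7 ≈ 4.253.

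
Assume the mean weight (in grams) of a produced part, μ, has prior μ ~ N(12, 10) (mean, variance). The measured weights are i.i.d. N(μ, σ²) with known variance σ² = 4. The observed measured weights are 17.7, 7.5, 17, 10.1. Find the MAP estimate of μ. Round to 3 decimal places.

μ̂_MAP = 12.977

n = 4; x̄ = (17.7 + 7.5 + 17 + 10.1)/4 = 52.3/4 = 13.075.
For a Normal prior and Normal likelihood with known variance, the posterior is Normal; its mode equals its mean, the precision-weighted average.
Prior precision 1/σ₀² = 1/10 = 0.1; data precision n/σ² = 4/4 = 1.
μ̂ = (0.1·12 + 1·13.075) / (0.1 + 1) = 14.275/1.1 = 571/44 ≈ 12.977.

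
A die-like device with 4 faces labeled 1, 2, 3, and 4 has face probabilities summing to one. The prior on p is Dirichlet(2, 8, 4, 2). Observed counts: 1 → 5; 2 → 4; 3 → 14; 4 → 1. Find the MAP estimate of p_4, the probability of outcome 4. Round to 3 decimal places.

MAP estimate: 0.056

The posterior is Dirichlet(αᵢ + nᵢ) = Dirichlet(7, 12, 18, 3).
For a Dirichlet(a₁,…,a_K) with all aᵢ > 1, the mode has j-th component (aⱼ − 1)/(Σaᵢ − K).
Here Σaᵢ = 40 and K = 4, so p_4 = (3 − 1)/(40 − 4) = 2/36 ≈ 0.056.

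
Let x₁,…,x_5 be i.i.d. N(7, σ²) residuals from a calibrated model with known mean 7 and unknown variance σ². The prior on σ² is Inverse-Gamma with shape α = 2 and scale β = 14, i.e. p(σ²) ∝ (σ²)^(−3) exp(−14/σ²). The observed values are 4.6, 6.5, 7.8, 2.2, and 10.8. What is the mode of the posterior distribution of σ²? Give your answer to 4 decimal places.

Sum of squared deviations about the known mean: SS = (4.6−7)² + (6.5−7)² + (7.8−7)² + (2.2−7)² + (10.8−7)² = 44.13.
The Normal likelihood contributes (σ²)^(−n/2) exp(−SS/(2σ²)), so the posterior is Inverse-Gamma(α + n/2, β + SS/2) = Inverse-Gamma(4.5, 36.065).
The mode of Inverse-Gamma(a, b) is b/(a+1) = 36.065/5.5 ≈ 6.5573.

σ̂²_MAP = 6.5573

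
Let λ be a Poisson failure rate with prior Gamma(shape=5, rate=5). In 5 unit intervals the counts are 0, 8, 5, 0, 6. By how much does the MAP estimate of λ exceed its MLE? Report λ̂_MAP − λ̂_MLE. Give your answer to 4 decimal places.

Σxᵢ = 19. Posterior is Gamma(24, 10); MAP = (24−1)/10 = 23/10 ≈ 2.30000.
MLE = x̄ = 19/5 ≈ 3.80000.
Difference = 23/10 − 19/5 = -3/2 ≈ -1.5000.

MAP − MLE = -1.5000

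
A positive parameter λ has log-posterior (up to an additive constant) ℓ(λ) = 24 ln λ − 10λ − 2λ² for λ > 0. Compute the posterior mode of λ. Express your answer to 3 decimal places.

ℓ'(λ) = 24/λ − 10 − 4λ. Setting this to zero and multiplying by λ: 4λ² + 10λ − 24 = 0.
λ = (−10 + √(10² + 4·4·24)) / (2·4) = (−10 + √484) / 8 = (−10 + 22)/8 = 3/2.
ℓ''(λ) = −24/λ² − 4 < 0, confirming a maximum.

λ̂_MAP = 1.500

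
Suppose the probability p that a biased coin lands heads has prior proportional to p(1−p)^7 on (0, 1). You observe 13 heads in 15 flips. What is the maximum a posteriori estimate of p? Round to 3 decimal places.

The prior density ∝ p(1−p)^7 is the kernel of Beta(2, 8).
Data: 13 successes in 15 trials. The binomial likelihood contributes p^13(1−p)^2, so the posterior is Beta(2+13, 8+2) = Beta(15, 10).
For Beta(a, b) with a, b > 1 the mode is (a−1)/(a+b−2) = 14/23 ≈ 0.609.

p̂_MAP = 0.609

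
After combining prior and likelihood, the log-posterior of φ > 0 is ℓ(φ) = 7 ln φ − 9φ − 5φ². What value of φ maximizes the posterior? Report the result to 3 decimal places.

ℓ'(φ) = 7/φ − 9 − 10φ. Setting this to zero and multiplying by φ: 10φ² + 9φ − 7 = 0.
φ = (−9 + √(9² + 4·10·7)) / (2·10) = (−9 + √361) / 20 = (−9 + 19)/20 = 1/2.
ℓ''(φ) = −7/φ² − 10 < 0, confirming a maximum.

φ̂_MAP = 0.500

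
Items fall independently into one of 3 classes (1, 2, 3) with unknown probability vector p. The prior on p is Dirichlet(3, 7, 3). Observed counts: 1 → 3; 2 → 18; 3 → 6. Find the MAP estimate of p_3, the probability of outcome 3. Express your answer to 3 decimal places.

MAP estimate: 0.216

The posterior is Dirichlet(αᵢ + nᵢ) = Dirichlet(6, 25, 9).
For a Dirichlet(a₁,…,a_K) with all aᵢ > 1, the mode has j-th component (aⱼ − 1)/(Σaᵢ − K).
Here Σaᵢ = 40 and K = 3, so p_3 = (9 − 1)/(40 − 3) = 8/37 ≈ 0.216.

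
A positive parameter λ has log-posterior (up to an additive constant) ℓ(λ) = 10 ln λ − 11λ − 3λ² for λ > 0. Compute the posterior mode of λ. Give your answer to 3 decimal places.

ℓ'(λ) = 10/λ − 11 − 6λ. Setting this to zero and multiplying by λ: 6λ² + 11λ − 10 = 0.
λ = (−11 + √(11² + 4·6·10)) / (2·6) = (−11 + √361) / 12 = (−11 + 19)/12 = 2/3.
ℓ''(λ) = −10/λ² − 6 < 0, confirming a maximum.

λ̂_MAP = 0.667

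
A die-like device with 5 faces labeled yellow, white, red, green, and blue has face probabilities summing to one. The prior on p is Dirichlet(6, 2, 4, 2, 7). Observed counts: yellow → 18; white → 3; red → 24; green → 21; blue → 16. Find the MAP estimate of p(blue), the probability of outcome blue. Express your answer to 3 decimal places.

MAP estimate of p(blue) = 0.224

The posterior is Dirichlet(αᵢ + nᵢ) = Dirichlet(24, 5, 28, 23, 23).
For a Dirichlet(a₁,…,a_K) with all aᵢ > 1, the mode has j-th component (aⱼ − 1)/(Σaᵢ − K).
Here Σaᵢ = 103 and K = 5, so p(blue) = (23 − 1)/(103 − 5) = 22/98 ≈ 0.224.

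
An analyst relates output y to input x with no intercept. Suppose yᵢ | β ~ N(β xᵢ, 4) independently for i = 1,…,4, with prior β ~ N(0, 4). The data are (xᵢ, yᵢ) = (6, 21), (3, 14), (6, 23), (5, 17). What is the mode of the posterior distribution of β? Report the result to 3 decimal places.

β̂_MAP = 3.654

log p(β | y) = −Σ(yᵢ − βxᵢ)²/(2·4) − β²/(2·4) + const.
Setting the derivative to zero: Σxᵢ(yᵢ − βxᵢ)/4 − β/4 = 0, so β = Σxᵢyᵢ / (Σxᵢ² + σ²/τ²).
Σxᵢyᵢ = 6·21 + 3·14 + 6·23 + 5·17 = 391; Σxᵢ² = 106; σ²/τ² = 1.
β̂_MAP = 391 / (106 + 1) = 391/107 ≈ 3.654.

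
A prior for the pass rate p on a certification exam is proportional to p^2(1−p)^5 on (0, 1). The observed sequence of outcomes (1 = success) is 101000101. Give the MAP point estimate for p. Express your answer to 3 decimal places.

The prior density ∝ p^2(1−p)^5 is the kernel of Beta(3, 6).
Data: 4 successes in 9 trials (from the sequence). The binomial likelihood contributes p^4(1−p)^5, so the posterior is Beta(3+4, 6+5) = Beta(7, 11).
For Beta(a, b) with a, b > 1 the mode is (a−1)/(a+b−2) = 6/16 ≈ 0.375.

p̂_MAP = 0.375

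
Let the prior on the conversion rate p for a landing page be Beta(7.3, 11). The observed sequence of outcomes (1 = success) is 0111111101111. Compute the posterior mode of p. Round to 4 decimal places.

Prior: Beta(7.3, 11).
Data: 11 successes in 13 trials (from the sequence). The binomial likelihood contributes p^11(1−p)^2, so the posterior is Beta(7.3+11, 11+2) = Beta(18.3, 13).
For Beta(a, b) with a, b > 1 the mode is (a−1)/(a+b−2) = 17.3/29.3 ≈ 0.5904.

p̂_MAP = 0.5904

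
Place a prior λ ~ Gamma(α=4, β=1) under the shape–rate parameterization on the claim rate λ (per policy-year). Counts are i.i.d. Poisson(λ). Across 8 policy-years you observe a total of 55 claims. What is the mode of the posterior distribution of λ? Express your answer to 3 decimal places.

λ̂_MAP = 6.444

Σxᵢ = 55, n = 8.
Posterior ∝ λ^3e^(−1λ) · λ^55e^(−8λ) = λ^58e^(−9λ), i.e. Gamma(shape=59, rate=9).
The mode of a Gamma(a, b) with a ≥ 1 (shape–rate) is (a−1)/b = 58/9 ≈ 6.444.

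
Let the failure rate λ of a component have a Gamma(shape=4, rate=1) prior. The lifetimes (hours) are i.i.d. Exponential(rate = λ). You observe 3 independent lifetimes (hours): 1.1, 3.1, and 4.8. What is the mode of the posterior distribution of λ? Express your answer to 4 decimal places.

λ̂_MAP = 0.6000

The Exponential(rate=λ) likelihood is ∝ λ^n e^(−λΣtᵢ). Here n = 3 and Σtᵢ = 1.1 + 3.1 + 4.8 = 9.
Posterior ∝ λ^3e^(−1λ) · λ^3e^(−9λ) = λ^6e^(−10λ), i.e. Gamma(7, 10).
Mode = (a−1)/b = 6/10 ≈ 0.6000.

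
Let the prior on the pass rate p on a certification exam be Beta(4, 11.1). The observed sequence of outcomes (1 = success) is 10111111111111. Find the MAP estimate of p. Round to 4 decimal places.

p̂_MAP = 0.5904

Prior: Beta(4, 11.1).
Data: 13 successes in 14 trials (from the sequence). The binomial likelihood contributes p^13(1−p)^1, so the posterior is Beta(4+13, 11.1+1) = Beta(17, 12.1).
For Beta(a, b) with a, b > 1 the mode is (a−1)/(a+b−2) = 16/27.1 ≈ 0.5904.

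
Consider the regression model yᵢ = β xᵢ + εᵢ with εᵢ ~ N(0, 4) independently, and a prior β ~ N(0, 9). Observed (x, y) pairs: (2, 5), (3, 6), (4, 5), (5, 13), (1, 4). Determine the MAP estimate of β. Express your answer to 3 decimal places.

β̂_MAP = 2.110

log p(β | y) = −Σ(yᵢ − βxᵢ)²/(2·4) − β²/(2·9) + const.
Setting the derivative to zero: Σxᵢ(yᵢ − βxᵢ)/4 − β/9 = 0, so β = Σxᵢyᵢ / (Σxᵢ² + σ²/τ²).
Σxᵢyᵢ = 2·5 + 3·6 + 4·5 + 5·13 + 1·4 = 117; Σxᵢ² = 55; σ²/τ² = 4/9.
β̂_MAP = 117 / (55 + 4/9) = 117/(499/9) = 1053/499 ≈ 2.110.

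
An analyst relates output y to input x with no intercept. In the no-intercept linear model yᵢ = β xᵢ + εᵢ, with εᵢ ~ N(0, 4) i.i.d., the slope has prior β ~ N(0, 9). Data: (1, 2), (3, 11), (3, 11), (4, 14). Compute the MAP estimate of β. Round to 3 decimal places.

log p(β | y) = −Σ(yᵢ − βxᵢ)²/(2·4) − β²/(2·9) + const.
Setting the derivative to zero: Σxᵢ(yᵢ − βxᵢ)/4 − β/9 = 0, so β = Σxᵢyᵢ / (Σxᵢ² + σ²/τ²).
Σxᵢyᵢ = 1·2 + 3·11 + 3·11 + 4·14 = 124; Σxᵢ² = 35; σ²/τ² = 4/9.
β̂_MAP = 124 / (35 + 4/9) = 124/(319/9) = 1116/319 ≈ 3.498.

β̂_MAP = 3.498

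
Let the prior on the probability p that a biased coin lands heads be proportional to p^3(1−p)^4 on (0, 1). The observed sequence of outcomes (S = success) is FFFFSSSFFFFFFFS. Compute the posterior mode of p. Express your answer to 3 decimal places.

p̂_MAP = 0.318

The prior density ∝ p^3(1−p)^4 is the kernel of Beta(4, 5).
Data: 4 successes in 15 trials (from the sequence). The binomial likelihood contributes p^4(1−p)^11, so the posterior is Beta(4+4, 5+11) = Beta(8, 16).
For Beta(a, b) with a, b > 1 the mode is (a−1)/(a+b−2) = 7/22 ≈ 0.318.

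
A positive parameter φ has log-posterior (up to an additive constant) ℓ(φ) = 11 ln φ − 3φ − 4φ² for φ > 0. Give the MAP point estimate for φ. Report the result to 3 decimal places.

ℓ'(φ) = 11/φ − 3 − 8φ. Setting this to zero and multiplying by φ: 8φ² + 3φ − 11 = 0.
φ = (−3 + √(3² + 4·8·11)) / (2·8) = (−3 + √361) / 16 = (−3 + 19)/16 = 1.
ℓ''(φ) = −11/φ² − 8 < 0, confirming a maximum.

φ̂_MAP = 1.000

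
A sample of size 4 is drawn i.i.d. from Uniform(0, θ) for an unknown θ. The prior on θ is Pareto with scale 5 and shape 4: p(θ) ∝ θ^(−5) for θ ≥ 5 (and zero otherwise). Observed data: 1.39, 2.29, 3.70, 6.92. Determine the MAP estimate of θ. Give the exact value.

θ̂_MAP = 6.92

The Uniform(0, θ) likelihood is θ^(−n) for θ ≥ max(xᵢ), zero otherwise. Here max(xᵢ) = 6.92.
Posterior ∝ θ^(−5) · θ^(−4) = θ^(−9) on θ ≥ max(5, 6.92) = 6.92.
This density is strictly decreasing in θ, so the posterior mode lies at the lower boundary of the support.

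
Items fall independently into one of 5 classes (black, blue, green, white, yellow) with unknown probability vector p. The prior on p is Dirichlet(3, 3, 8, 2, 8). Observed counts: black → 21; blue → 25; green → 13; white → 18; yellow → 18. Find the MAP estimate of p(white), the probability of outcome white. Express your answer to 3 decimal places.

The posterior is Dirichlet(αᵢ + nᵢ) = Dirichlet(24, 28, 21, 20, 26).
For a Dirichlet(a₁,…,a_K) with all aᵢ > 1, the mode has j-th component (aⱼ − 1)/(Σaᵢ − K).
Here Σaᵢ = 119 and K = 5, so p(white) = (20 − 1)/(119 − 5) = 19/114 ≈ 0.167.

MAP estimate of p(white) = 0.167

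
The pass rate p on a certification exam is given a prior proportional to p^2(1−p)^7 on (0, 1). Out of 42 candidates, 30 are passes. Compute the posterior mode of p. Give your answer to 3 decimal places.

The prior density ∝ p^2(1−p)^7 is the kernel of Beta(3, 8).
Data: 30 successes in 42 trials. The binomial likelihood contributes p^30(1−p)^12, so the posterior is Beta(3+30, 8+12) = Beta(33, 20).
For Beta(a, b) with a, b > 1 the mode is (a−1)/(a+b−2) = 32/51 ≈ 0.627.

p̂_MAP = 0.627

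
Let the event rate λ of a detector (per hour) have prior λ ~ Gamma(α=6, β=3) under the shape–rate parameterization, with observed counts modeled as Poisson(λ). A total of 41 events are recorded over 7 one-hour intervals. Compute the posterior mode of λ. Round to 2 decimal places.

Σxᵢ = 41, n = 7.
Posterior ∝ λ^5e^(−3λ) · λ^41e^(−7λ) = λ^46e^(−10λ), i.e. Gamma(shape=47, rate=10).
The mode of a Gamma(a, b) with a ≥ 1 (shape–rate) is (a−1)/b = 46/10 ≈ 4.60.

λ̂_MAP = 4.60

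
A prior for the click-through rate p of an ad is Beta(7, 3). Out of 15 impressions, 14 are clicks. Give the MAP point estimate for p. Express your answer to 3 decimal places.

p̂_MAP = 0.870

Prior: Beta(7, 3).
Data: 14 successes in 15 trials. The binomial likelihood contributes p^14(1−p)^1, so the posterior is Beta(7+14, 3+1) = Beta(21, 4).
For Beta(a, b) with a, b > 1 the mode is (a−1)/(a+b−2) = 20/23 ≈ 0.870.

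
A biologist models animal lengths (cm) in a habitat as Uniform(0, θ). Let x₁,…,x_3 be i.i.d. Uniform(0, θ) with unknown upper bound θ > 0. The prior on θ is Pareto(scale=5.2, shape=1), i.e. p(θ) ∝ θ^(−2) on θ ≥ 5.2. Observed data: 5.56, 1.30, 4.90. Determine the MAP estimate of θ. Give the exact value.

The Uniform(0, θ) likelihood is θ^(−n) for θ ≥ max(xᵢ), zero otherwise. Here max(xᵢ) = 5.56.
Posterior ∝ θ^(−2) · θ^(−3) = θ^(−5) on θ ≥ max(5.2, 5.56) = 5.56.
This density is strictly decreasing in θ, so the posterior mode lies at the lower boundary of the support.

θ̂_MAP = 5.56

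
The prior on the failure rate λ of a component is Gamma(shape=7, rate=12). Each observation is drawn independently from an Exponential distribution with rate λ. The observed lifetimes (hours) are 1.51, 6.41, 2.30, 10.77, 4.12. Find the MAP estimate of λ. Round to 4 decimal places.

λ̂_MAP = 0.2964

The Exponential(rate=λ) likelihood is ∝ λ^n e^(−λΣtᵢ). Here n = 5 and Σtᵢ = 1.51 + 6.41 + 2.30 + 10.77 + 4.12 = 25.11.
Posterior ∝ λ^6e^(−12λ) · λ^5e^(−25.11λ) = λ^11e^(−37.11λ), i.e. Gamma(12, 37.11).
Mode = (a−1)/b = 11/37.11 ≈ 0.2964.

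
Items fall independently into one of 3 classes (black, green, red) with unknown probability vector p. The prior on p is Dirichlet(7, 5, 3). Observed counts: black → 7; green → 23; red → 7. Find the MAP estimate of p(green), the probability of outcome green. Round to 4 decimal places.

MAP estimate of p(green) = 0.5510

The posterior is Dirichlet(αᵢ + nᵢ) = Dirichlet(14, 28, 10).
For a Dirichlet(a₁,…,a_K) with all aᵢ > 1, the mode has j-th component (aⱼ − 1)/(Σaᵢ − K).
Here Σaᵢ = 52 and K = 3, so p(green) = (28 − 1)/(52 − 3) = 27/49 ≈ 0.5510.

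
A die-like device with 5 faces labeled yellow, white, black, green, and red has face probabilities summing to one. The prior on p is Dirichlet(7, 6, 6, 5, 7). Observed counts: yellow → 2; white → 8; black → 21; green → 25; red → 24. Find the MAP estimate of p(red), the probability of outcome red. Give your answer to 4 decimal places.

The posterior is Dirichlet(αᵢ + nᵢ) = Dirichlet(9, 14, 27, 30, 31).
For a Dirichlet(a₁,…,a_K) with all aᵢ > 1, the mode has j-th component (aⱼ − 1)/(Σaᵢ − K).
Here Σaᵢ = 111 and K = 5, so p(red) = (31 − 1)/(111 − 5) = 30/106 ≈ 0.2830.

MAP estimate of p(red) = 0.2830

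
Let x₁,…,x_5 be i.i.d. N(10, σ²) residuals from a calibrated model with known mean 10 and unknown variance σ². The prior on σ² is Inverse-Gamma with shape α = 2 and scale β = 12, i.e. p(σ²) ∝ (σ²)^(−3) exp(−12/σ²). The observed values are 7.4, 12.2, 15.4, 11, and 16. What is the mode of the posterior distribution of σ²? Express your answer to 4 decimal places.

Sum of squared deviations about the known mean: SS = (7.4−10)² + (12.2−10)² + (15.4−10)² + (11−10)² + (16−10)² = 77.76.
The Normal likelihood contributes (σ²)^(−n/2) exp(−SS/(2σ²)), so the posterior is Inverse-Gamma(α + n/2, β + SS/2) = Inverse-Gamma(4.5, 50.88).
The mode of Inverse-Gamma(a, b) is b/(a+1) = 50.88/5.5 ≈ 9.2509.

σ̂²_MAP = 9.2509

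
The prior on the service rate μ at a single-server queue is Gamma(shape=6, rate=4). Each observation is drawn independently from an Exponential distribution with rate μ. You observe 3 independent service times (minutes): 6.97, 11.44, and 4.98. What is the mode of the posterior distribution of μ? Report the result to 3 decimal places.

The Exponential(rate=μ) likelihood is ∝ μ^n e^(−μΣtᵢ). Here n = 3 and Σtᵢ = 6.97 + 11.44 + 4.98 = 23.39.
Posterior ∝ μ^5e^(−4μ) · μ^3e^(−23.39μ) = μ^8e^(−27.39μ), i.e. Gamma(9, 27.39).
Mode = (a−1)/b = 8/27.39 ≈ 0.292.

μ̂_MAP = 0.292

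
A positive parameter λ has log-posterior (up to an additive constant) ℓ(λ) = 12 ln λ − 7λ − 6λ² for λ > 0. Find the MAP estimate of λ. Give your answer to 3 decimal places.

λ̂_MAP = 0.750

ℓ'(λ) = 12/λ − 7 − 12λ. Setting this to zero and multiplying by λ: 12λ² + 7λ − 12 = 0.
λ = (−7 + √(7² + 4·12·12)) / (2·12) = (−7 + √625) / 24 = (−7 + 25)/24 = 3/4.
ℓ''(λ) = −12/λ² − 12 < 0, confirming a maximum.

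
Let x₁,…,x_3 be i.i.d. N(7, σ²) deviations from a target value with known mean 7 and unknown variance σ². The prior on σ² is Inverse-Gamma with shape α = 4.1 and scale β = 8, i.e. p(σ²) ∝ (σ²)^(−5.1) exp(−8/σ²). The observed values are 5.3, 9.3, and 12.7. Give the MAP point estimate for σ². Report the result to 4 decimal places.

Sum of squared deviations about the known mean: SS = (5.3−7)² + (9.3−7)² + (12.7−7)² = 40.67.
The Normal likelihood contributes (σ²)^(−n/2) exp(−SS/(2σ²)), so the posterior is Inverse-Gamma(α + n/2, β + SS/2) = Inverse-Gamma(5.6, 28.335).
The mode of Inverse-Gamma(a, b) is b/(a+1) = 28.335/6.6 ≈ 4.2932.

σ̂²_MAP = 4.2932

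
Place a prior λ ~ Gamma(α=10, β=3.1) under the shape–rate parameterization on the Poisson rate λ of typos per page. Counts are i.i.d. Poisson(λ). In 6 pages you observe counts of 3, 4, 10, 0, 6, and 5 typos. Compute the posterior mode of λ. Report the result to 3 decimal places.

Σxᵢ = 3+4+10+0+6+5 = 28, with n = 6.
Posterior ∝ λ^9e^(−3.1λ) · λ^28e^(−6λ) = λ^37e^(−9.1λ), i.e. Gamma(shape=38, rate=9.1).
The mode of a Gamma(a, b) with a ≥ 1 (shape–rate) is (a−1)/b = 37/9.1 ≈ 4.066.

λ̂_MAP = 4.066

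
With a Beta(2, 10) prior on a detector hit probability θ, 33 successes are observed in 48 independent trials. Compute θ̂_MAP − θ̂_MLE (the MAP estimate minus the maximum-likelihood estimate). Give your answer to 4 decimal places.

Posterior is Beta(35, 25); MAP = (35−1)/(60−2) = 34/58 ≈ 0.58621.
MLE ignores the prior: θ̂_MLE = k/n = 33/48 ≈ 0.68750.
Difference = 34/58 − 33/48 = -47/464 ≈ -0.1013.

MAP − MLE = -0.1013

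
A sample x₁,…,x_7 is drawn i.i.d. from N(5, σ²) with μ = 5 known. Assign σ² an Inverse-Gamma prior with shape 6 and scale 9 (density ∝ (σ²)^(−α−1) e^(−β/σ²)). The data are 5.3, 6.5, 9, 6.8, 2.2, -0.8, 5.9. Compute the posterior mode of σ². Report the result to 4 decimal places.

σ̂²_MAP = 3.8986

Sum of squared deviations about the known mean: SS = (5.3−5)² + (6.5−5)² + (9−5)² + (6.8−5)² + (2.2−5)² + (-0.8−5)² + (5.9−5)² = 63.87.
The Normal likelihood contributes (σ²)^(−n/2) exp(−SS/(2σ²)), so the posterior is Inverse-Gamma(α + n/2, β + SS/2) = Inverse-Gamma(9.5, 40.935).
The mode of Inverse-Gamma(a, b) is b/(a+1) = 40.935/10.5 ≈ 3.8986.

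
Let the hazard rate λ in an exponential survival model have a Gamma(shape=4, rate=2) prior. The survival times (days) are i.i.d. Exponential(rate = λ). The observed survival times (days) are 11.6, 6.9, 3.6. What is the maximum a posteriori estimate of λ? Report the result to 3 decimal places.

The Exponential(rate=λ) likelihood is ∝ λ^n e^(−λΣtᵢ). Here n = 3 and Σtᵢ = 11.6 + 6.9 + 3.6 = 22.1.
Posterior ∝ λ^3e^(−2λ) · λ^3e^(−22.1λ) = λ^6e^(−24.1λ), i.e. Gamma(7, 24.1).
Mode = (a−1)/b = 6/24.1 ≈ 0.249.

λ̂_MAP = 0.249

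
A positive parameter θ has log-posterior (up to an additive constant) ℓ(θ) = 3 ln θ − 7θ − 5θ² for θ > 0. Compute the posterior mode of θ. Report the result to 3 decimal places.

θ̂_MAP = 0.300

ℓ'(θ) = 3/θ − 7 − 10θ. Setting this to zero and multiplying by θ: 10θ² + 7θ − 3 = 0.
θ = (−7 + √(7² + 4·10·3)) / (2·10) = (−7 + √169) / 20 = (−7 + 13)/20 = 3/10.
ℓ''(θ) = −3/θ² − 10 < 0, confirming a maximum.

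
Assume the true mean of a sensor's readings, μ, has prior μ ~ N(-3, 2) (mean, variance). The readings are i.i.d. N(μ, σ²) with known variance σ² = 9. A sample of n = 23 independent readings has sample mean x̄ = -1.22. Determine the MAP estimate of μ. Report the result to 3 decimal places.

μ̂_MAP = -1.511

n = 23, x̄ = -1.22.
For a Normal prior and Normal likelihood with known variance, the posterior is Normal; its mode equals its mean, the precision-weighted average.
Prior precision 1/σ₀² = 1/2 = 0.5; data precision n/σ² = 23/9.
μ̂ = (0.5·(-3) + (23/9)·(-1.22)) / (0.5 + 23/9) = (-1039/225)/(55/18) = -2078/1375 ≈ -1.511.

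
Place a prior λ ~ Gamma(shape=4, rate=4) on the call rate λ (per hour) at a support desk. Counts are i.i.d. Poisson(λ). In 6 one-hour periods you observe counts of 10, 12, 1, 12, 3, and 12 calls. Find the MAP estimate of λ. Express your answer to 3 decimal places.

λ̂_MAP = 5.300

Σxᵢ = 10+12+1+12+3+12 = 50, with n = 6.
Posterior ∝ λ^3e^(−4λ) · λ^50e^(−6λ) = λ^53e^(−10λ), i.e. Gamma(shape=54, rate=10).
The mode of a Gamma(a, b) with a ≥ 1 (shape–rate) is (a−1)/b = 53/10 ≈ 5.300.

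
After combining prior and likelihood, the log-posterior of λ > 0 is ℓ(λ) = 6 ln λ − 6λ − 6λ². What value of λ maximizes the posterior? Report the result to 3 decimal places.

ℓ'(λ) = 6/λ − 6 − 12λ. Setting this to zero and multiplying by λ: 12λ² + 6λ − 6 = 0.
λ = (−6 + √(6² + 4·12·6)) / (2·12) = (−6 + √324) / 24 = (−6 + 18)/24 = 1/2.
ℓ''(λ) = −6/λ² − 12 < 0, confirming a maximum.

λ̂_MAP = 0.500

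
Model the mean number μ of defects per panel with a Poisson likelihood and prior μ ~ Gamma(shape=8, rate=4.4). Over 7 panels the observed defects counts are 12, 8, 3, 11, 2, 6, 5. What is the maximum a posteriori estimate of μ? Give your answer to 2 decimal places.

Σxᵢ = 12+8+3+11+2+6+5 = 47, with n = 7.
Posterior ∝ μ^7e^(−4.4μ) · μ^47e^(−7μ) = μ^54e^(−11.4μ), i.e. Gamma(shape=55, rate=11.4).
The mode of a Gamma(a, b) with a ≥ 1 (shape–rate) is (a−1)/b = 54/11.4 ≈ 4.74.

μ̂_MAP = 4.74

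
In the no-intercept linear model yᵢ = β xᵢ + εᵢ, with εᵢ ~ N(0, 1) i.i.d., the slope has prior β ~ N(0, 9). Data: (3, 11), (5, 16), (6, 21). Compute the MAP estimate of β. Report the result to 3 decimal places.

β̂_MAP = 3.409

log p(β | y) = −Σ(yᵢ − βxᵢ)²/(2·1) − β²/(2·9) + const.
Setting the derivative to zero: Σxᵢ(yᵢ − βxᵢ)/1 − β/9 = 0, so β = Σxᵢyᵢ / (Σxᵢ² + σ²/τ²).
Σxᵢyᵢ = 3·11 + 5·16 + 6·21 = 239; Σxᵢ² = 70; σ²/τ² = 1/9.
β̂_MAP = 239 / (70 + 1/9) = 239/(631/9) = 2151/631 ≈ 3.409.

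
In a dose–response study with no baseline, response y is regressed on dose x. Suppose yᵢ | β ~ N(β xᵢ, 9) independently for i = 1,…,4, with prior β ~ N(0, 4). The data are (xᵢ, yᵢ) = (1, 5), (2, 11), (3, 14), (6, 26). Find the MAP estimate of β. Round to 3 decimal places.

β̂_MAP = 4.306

log p(β | y) = −Σ(yᵢ − βxᵢ)²/(2·9) − β²/(2·4) + const.
Setting the derivative to zero: Σxᵢ(yᵢ − βxᵢ)/9 − β/4 = 0, so β = Σxᵢyᵢ / (Σxᵢ² + σ²/τ²).
Σxᵢyᵢ = 1·5 + 2·11 + 3·14 + 6·26 = 225; Σxᵢ² = 50; σ²/τ² = 2.25.
β̂_MAP = 225 / (50 + 2.25) = 225/52.25 ≈ 4.306.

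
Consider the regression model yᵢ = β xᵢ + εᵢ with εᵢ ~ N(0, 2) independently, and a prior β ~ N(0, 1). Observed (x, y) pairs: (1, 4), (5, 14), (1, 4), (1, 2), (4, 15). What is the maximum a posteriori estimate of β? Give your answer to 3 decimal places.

β̂_MAP = 3.043

log p(β | y) = −Σ(yᵢ − βxᵢ)²/(2·2) − β²/(2·1) + const.
Setting the derivative to zero: Σxᵢ(yᵢ − βxᵢ)/2 − β/1 = 0, so β = Σxᵢyᵢ / (Σxᵢ² + σ²/τ²).
Σxᵢyᵢ = 1·4 + 5·14 + 1·4 + 1·2 + 4·15 = 140; Σxᵢ² = 44; σ²/τ² = 2.
β̂_MAP = 140 / (44 + 2) = 140/46 ≈ 3.043.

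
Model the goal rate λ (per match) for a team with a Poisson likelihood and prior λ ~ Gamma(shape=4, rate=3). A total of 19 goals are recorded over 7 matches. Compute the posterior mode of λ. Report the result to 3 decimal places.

Σxᵢ = 19, n = 7.
Posterior ∝ λ^3e^(−3λ) · λ^19e^(−7λ) = λ^22e^(−10λ), i.e. Gamma(shape=23, rate=10).
The mode of a Gamma(a, b) with a ≥ 1 (shape–rate) is (a−1)/b = 22/10 ≈ 2.200.

λ̂_MAP = 2.200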